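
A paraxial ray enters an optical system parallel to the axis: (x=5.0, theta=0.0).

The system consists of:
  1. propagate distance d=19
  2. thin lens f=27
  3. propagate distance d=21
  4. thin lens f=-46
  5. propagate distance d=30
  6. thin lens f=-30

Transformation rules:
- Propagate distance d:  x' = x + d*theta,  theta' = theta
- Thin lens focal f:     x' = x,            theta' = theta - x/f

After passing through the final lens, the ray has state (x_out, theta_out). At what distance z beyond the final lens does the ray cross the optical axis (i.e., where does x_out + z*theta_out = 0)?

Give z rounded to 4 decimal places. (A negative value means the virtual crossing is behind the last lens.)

Initial: x=5.0000 theta=0.0000
After 1 (propagate distance d=19): x=5.0000 theta=0.0000
After 2 (thin lens f=27): x=5.0000 theta=-5/27 (≈-0.1852)
After 3 (propagate distance d=21): x=10/9 (≈1.1111) theta=-5/27 (≈-0.1852)
After 4 (thin lens f=-46): x=10/9 (≈1.1111) theta=-100/621 (≈-0.1610)
After 5 (propagate distance d=30): x=-770/207 (≈-3.7198) theta=-100/621 (≈-0.1610)
After 6 (thin lens f=-30): x=-770/207 (≈-3.7198) theta=-59/207 (≈-0.2850)
z_focus = -x_out/theta_out = -(-770/207)/(-59/207) = -770/59 ≈ -13.0508
Rounded to 4 decimal places: z = -13.0508

Answer: -13.0508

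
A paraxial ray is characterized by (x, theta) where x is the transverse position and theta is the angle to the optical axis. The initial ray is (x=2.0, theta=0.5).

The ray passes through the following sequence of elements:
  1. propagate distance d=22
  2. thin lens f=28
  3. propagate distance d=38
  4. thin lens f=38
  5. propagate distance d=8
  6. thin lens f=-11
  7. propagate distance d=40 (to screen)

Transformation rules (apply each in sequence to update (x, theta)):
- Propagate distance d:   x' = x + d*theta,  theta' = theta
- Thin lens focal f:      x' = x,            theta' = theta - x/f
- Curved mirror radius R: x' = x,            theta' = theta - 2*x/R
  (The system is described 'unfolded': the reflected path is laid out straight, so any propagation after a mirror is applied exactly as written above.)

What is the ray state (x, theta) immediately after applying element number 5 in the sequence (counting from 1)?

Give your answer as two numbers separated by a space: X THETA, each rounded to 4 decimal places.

Answer: 11.6203 -0.3421

Derivation:
Initial: x=2.0000 theta=0.5000
After 1 (propagate distance d=22): x=13.0000 theta=0.5000
After 2 (thin lens f=28): x=13.0000 theta=1/28 (≈0.0357)
After 3 (propagate distance d=38): x=201/14 (≈14.3571) theta=1/28 (≈0.0357)
After 4 (thin lens f=38): x=201/14 (≈14.3571) theta=-13/38 (≈-0.3421)
After 5 (propagate distance d=8): x=3091/266 (≈11.6203) theta=-13/38 (≈-0.3421)
Rounded to 4 decimal places: x = 11.6203, theta = -0.3421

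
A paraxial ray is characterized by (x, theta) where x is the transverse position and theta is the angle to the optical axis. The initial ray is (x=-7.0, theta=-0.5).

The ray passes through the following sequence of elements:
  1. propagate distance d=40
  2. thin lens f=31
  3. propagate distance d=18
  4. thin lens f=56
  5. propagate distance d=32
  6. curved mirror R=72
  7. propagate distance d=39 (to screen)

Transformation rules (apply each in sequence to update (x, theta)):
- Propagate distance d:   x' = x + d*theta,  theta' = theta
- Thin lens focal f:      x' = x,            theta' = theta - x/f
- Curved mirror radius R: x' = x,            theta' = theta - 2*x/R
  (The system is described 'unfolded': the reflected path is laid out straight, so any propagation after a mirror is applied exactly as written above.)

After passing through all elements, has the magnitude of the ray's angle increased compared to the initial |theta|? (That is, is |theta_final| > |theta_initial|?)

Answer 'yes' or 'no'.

Answer: yes

Derivation:
Initial: x=-7.0000 theta=-0.5000
After 1 (propagate distance d=40): x=-27.0000 theta=-0.5000
After 2 (thin lens f=31): x=-27.0000 theta=23/62 (≈0.3710)
After 3 (propagate distance d=18): x=-630/31 (≈-20.3226) theta=23/62 (≈0.3710)
After 4 (thin lens f=56): x=-630/31 (≈-20.3226) theta=91/124 (≈0.7339)
After 5 (propagate distance d=32): x=98/31 (≈3.1613) theta=91/124 (≈0.7339)
After 6 (curved mirror R=72): x=98/31 (≈3.1613) theta=721/1116 (≈0.6461)
After 7 (propagate distance d=39 (to screen)): x=10549/372 (≈28.3575) theta=721/1116 (≈0.6461)
|theta_initial|=0.5000 |theta_final|=721/1116 (≈0.6461) -> increased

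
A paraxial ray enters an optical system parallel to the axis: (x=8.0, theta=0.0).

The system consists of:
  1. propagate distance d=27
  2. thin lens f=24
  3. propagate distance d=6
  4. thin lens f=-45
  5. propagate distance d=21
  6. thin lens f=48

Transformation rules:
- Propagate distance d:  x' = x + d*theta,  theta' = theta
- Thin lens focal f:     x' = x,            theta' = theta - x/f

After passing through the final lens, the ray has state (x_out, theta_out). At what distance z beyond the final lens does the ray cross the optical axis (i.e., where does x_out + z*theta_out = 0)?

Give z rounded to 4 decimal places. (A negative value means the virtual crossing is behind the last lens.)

Answer: 7.5789

Derivation:
Initial: x=8.0000 theta=0.0000
After 1 (propagate distance d=27): x=8.0000 theta=0.0000
After 2 (thin lens f=24): x=8.0000 theta=-1/3 (≈-0.3333)
After 3 (propagate distance d=6): x=6.0000 theta=-1/3 (≈-0.3333)
After 4 (thin lens f=-45): x=6.0000 theta=-0.2000
After 5 (propagate distance d=21): x=1.8000 theta=-0.2000
After 6 (thin lens f=48): x=1.8000 theta=-0.2375
z_focus = -x_out/theta_out = -(1.8000)/(-0.2375) = 144/19 ≈ 7.5789
Rounded to 4 decimal places: z = 7.5789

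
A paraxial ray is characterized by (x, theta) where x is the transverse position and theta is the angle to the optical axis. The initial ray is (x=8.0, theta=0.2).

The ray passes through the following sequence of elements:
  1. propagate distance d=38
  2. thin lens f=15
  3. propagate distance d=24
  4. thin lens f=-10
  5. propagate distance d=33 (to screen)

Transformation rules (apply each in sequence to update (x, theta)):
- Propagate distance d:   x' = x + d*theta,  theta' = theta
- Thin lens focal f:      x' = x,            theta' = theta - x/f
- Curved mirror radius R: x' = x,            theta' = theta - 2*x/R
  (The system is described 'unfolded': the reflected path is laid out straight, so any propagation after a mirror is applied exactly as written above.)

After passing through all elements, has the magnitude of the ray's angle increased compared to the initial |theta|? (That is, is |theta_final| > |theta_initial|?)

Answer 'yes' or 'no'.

Initial: x=8.0000 theta=0.2000
After 1 (propagate distance d=38): x=15.6000 theta=0.2000
After 2 (thin lens f=15): x=15.6000 theta=-0.8400
After 3 (propagate distance d=24): x=-4.5600 theta=-0.8400
After 4 (thin lens f=-10): x=-4.5600 theta=-1.2960
After 5 (propagate distance d=33 (to screen)): x=-47.3280 theta=-1.2960
|theta_initial|=0.2000 |theta_final|=1.2960 -> increased

Answer: yes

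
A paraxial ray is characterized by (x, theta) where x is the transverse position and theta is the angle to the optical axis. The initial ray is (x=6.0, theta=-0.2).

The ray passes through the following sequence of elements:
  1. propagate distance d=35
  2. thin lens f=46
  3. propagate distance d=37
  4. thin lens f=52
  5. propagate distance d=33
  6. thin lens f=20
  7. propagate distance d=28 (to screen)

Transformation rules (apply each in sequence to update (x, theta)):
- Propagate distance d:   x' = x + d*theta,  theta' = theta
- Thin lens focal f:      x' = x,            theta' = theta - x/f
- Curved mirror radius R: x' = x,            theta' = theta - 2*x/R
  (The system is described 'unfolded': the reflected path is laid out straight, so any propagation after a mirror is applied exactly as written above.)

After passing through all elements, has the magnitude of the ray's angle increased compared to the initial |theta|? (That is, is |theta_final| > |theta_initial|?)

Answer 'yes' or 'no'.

Initial: x=6.0000 theta=-0.2000
After 1 (propagate distance d=35): x=-1.0000 theta=-0.2000
After 2 (thin lens f=46): x=-1.0000 theta=-41/230 (≈-0.1783)
After 3 (propagate distance d=37): x=-1747/230 (≈-7.5957) theta=-41/230 (≈-0.1783)
After 4 (thin lens f=52): x=-1747/230 (≈-7.5957) theta=-77/2392 (≈-0.0322)
After 5 (propagate distance d=33): x=-103549/11960 (≈-8.6579) theta=-77/2392 (≈-0.0322)
After 6 (thin lens f=20): x=-103549/11960 (≈-8.6579) theta=7373/18400 (≈0.4007)
After 7 (propagate distance d=28 (to screen)): x=76599/29900 (≈2.5618) theta=7373/18400 (≈0.4007)
|theta_initial|=0.2000 |theta_final|=7373/18400 (≈0.4007) -> increased

Answer: yes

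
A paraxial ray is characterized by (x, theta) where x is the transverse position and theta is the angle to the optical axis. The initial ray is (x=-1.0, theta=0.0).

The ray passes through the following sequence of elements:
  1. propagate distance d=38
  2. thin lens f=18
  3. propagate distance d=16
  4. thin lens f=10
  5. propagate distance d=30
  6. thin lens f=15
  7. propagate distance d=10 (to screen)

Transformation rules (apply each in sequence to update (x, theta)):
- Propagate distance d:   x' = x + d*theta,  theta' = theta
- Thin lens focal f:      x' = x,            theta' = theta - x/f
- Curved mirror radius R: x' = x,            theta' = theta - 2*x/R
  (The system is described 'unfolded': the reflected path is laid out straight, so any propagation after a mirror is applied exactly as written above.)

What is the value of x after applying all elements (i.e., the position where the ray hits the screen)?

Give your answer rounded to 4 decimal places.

Initial: x=-1.0000 theta=0.0000
After 1 (propagate distance d=38): x=-1.0000 theta=0.0000
After 2 (thin lens f=18): x=-1.0000 theta=1/18 (≈0.0556)
After 3 (propagate distance d=16): x=-1/9 (≈-0.1111) theta=1/18 (≈0.0556)
After 4 (thin lens f=10): x=-1/9 (≈-0.1111) theta=1/15 (≈0.0667)
After 5 (propagate distance d=30): x=17/9 (≈1.8889) theta=1/15 (≈0.0667)
After 6 (thin lens f=15): x=17/9 (≈1.8889) theta=-8/135 (≈-0.0593)
After 7 (propagate distance d=10 (to screen)): x=35/27 (≈1.2963) theta=-8/135 (≈-0.0593)
Rounded to 4 decimal places: x = 1.2963

Answer: 1.2963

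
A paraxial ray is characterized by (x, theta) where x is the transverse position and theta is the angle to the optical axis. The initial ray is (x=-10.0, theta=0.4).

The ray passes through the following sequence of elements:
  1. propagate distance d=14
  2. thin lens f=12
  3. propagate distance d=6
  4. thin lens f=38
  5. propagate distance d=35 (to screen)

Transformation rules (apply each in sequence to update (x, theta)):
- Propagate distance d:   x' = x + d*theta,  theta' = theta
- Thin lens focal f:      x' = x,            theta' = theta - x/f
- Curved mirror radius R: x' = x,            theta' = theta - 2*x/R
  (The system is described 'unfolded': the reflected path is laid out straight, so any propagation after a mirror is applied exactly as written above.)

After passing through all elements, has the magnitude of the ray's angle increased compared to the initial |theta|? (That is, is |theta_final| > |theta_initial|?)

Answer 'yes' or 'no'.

Initial: x=-10.0000 theta=0.4000
After 1 (propagate distance d=14): x=-4.4000 theta=0.4000
After 2 (thin lens f=12): x=-4.4000 theta=23/30 (≈0.7667)
After 3 (propagate distance d=6): x=0.2000 theta=23/30 (≈0.7667)
After 4 (thin lens f=38): x=0.2000 theta=217/285 (≈0.7614)
After 5 (propagate distance d=35 (to screen)): x=7652/285 (≈26.8491) theta=217/285 (≈0.7614)
|theta_initial|=0.4000 |theta_final|=217/285 (≈0.7614) -> increased

Answer: yes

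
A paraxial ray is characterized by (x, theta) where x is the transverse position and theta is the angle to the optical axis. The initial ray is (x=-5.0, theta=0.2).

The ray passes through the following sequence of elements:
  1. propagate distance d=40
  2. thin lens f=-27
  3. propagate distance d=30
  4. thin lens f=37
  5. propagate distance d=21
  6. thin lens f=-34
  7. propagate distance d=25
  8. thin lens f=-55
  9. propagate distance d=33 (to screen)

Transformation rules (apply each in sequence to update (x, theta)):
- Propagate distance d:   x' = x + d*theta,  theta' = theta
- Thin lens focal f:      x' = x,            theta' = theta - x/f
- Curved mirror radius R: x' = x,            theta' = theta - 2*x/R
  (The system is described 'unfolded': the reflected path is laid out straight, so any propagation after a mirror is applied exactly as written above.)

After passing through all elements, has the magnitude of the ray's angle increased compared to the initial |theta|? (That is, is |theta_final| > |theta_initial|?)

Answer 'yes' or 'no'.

Initial: x=-5.0000 theta=0.2000
After 1 (propagate distance d=40): x=3.0000 theta=0.2000
After 2 (thin lens f=-27): x=3.0000 theta=14/45 (≈0.3111)
After 3 (propagate distance d=30): x=37/3 (≈12.3333) theta=14/45 (≈0.3111)
After 4 (thin lens f=37): x=37/3 (≈12.3333) theta=-1/45 (≈-0.0222)
After 5 (propagate distance d=21): x=178/15 (≈11.8667) theta=-1/45 (≈-0.0222)
After 6 (thin lens f=-34): x=178/15 (≈11.8667) theta=50/153 (≈0.3268)
After 7 (propagate distance d=25): x=15328/765 (≈20.0366) theta=50/153 (≈0.3268)
After 8 (thin lens f=-55): x=15328/765 (≈20.0366) theta=29078/42075 (≈0.6911)
After 9 (propagate distance d=33 (to screen)): x=163874/3825 (≈42.8429) theta=29078/42075 (≈0.6911)
|theta_initial|=0.2000 |theta_final|=29078/42075 (≈0.6911) -> increased

Answer: yes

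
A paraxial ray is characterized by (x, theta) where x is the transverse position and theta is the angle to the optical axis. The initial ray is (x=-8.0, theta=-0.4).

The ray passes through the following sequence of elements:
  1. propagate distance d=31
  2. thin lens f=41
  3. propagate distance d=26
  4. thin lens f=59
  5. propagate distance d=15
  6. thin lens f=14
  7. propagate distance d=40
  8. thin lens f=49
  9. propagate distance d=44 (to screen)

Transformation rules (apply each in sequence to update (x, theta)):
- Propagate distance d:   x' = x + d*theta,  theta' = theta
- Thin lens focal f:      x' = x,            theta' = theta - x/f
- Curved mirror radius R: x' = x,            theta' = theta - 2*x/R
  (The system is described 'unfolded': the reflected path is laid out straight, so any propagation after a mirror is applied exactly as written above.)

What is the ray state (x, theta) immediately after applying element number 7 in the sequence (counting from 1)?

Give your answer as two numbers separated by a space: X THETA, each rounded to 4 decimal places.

Initial: x=-8.0000 theta=-0.4000
After 1 (propagate distance d=31): x=-20.4000 theta=-0.4000
After 2 (thin lens f=41): x=-20.4000 theta=4/41 (≈0.0976)
After 3 (propagate distance d=26): x=-3662/205 (≈-17.8634) theta=4/41 (≈0.0976)
After 4 (thin lens f=59): x=-3662/205 (≈-17.8634) theta=4842/12095 (≈0.4003)
After 5 (propagate distance d=15): x=-143428/12095 (≈-11.8585) theta=4842/12095 (≈0.4003)
After 6 (thin lens f=14): x=-143428/12095 (≈-11.8585) theta=105608/84665 (≈1.2474)
After 7 (propagate distance d=40): x=3220324/84665 (≈38.0361) theta=105608/84665 (≈1.2474)
Rounded to 4 decimal places: x = 38.0361, theta = 1.2474

Answer: 38.0361 1.2474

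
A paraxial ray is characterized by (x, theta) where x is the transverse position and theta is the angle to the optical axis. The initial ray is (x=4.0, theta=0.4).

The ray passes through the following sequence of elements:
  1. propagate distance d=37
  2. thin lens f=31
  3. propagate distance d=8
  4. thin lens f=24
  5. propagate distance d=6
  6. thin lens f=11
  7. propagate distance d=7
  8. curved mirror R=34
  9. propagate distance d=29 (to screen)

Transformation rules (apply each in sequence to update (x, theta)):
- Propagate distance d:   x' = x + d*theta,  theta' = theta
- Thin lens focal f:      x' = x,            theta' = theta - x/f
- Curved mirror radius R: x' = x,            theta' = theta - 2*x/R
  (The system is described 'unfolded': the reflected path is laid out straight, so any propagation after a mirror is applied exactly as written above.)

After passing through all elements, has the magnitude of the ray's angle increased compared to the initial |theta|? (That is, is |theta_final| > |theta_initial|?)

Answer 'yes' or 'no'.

Answer: yes

Derivation:
Initial: x=4.0000 theta=0.4000
After 1 (propagate distance d=37): x=18.8000 theta=0.4000
After 2 (thin lens f=31): x=18.8000 theta=-32/155 (≈-0.2065)
After 3 (propagate distance d=8): x=2658/155 (≈17.1484) theta=-32/155 (≈-0.2065)
After 4 (thin lens f=24): x=2658/155 (≈17.1484) theta=-571/620 (≈-0.9210)
After 5 (propagate distance d=6): x=3603/310 (≈11.6226) theta=-571/620 (≈-0.9210)
After 6 (thin lens f=11): x=3603/310 (≈11.6226) theta=-13487/6820 (≈-1.9776)
After 7 (propagate distance d=7): x=-15143/6820 (≈-2.2204) theta=-13487/6820 (≈-1.9776)
After 8 (curved mirror R=34): x=-15143/6820 (≈-2.2204) theta=-53534/28985 (≈-1.8470)
After 9 (propagate distance d=29 (to screen)): x=-41725/748 (≈-55.7821) theta=-53534/28985 (≈-1.8470)
|theta_initial|=0.4000 |theta_final|=53534/28985 (≈1.8470) -> increased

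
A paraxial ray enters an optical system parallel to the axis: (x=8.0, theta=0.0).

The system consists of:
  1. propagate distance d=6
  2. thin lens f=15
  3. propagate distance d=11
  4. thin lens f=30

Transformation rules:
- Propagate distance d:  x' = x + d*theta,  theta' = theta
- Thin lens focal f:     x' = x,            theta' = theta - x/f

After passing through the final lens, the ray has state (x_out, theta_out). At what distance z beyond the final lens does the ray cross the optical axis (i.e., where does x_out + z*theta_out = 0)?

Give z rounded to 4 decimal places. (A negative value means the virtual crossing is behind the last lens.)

Answer: 3.5294

Derivation:
Initial: x=8.0000 theta=0.0000
After 1 (propagate distance d=6): x=8.0000 theta=0.0000
After 2 (thin lens f=15): x=8.0000 theta=-8/15 (≈-0.5333)
After 3 (propagate distance d=11): x=32/15 (≈2.1333) theta=-8/15 (≈-0.5333)
After 4 (thin lens f=30): x=32/15 (≈2.1333) theta=-136/225 (≈-0.6044)
z_focus = -x_out/theta_out = -(32/15)/(-136/225) = 60/17 ≈ 3.5294
Rounded to 4 decimal places: z = 3.5294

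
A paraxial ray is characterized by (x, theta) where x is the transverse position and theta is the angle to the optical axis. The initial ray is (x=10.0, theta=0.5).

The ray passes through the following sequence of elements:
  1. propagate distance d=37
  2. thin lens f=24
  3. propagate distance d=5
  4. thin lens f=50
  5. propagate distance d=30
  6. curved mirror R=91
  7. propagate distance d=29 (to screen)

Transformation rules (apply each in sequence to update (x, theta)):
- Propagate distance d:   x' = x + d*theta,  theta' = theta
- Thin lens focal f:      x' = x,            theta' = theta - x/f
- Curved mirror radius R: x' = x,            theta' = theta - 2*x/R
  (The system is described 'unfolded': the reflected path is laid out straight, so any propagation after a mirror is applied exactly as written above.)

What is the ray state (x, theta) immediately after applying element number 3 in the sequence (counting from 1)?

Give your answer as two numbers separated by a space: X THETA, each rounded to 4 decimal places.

Initial: x=10.0000 theta=0.5000
After 1 (propagate distance d=37): x=28.5000 theta=0.5000
After 2 (thin lens f=24): x=28.5000 theta=-0.6875
After 3 (propagate distance d=5): x=25.0625 theta=-0.6875
Rounded to 4 decimal places: x = 25.0625, theta = -0.6875

Answer: 25.0625 -0.6875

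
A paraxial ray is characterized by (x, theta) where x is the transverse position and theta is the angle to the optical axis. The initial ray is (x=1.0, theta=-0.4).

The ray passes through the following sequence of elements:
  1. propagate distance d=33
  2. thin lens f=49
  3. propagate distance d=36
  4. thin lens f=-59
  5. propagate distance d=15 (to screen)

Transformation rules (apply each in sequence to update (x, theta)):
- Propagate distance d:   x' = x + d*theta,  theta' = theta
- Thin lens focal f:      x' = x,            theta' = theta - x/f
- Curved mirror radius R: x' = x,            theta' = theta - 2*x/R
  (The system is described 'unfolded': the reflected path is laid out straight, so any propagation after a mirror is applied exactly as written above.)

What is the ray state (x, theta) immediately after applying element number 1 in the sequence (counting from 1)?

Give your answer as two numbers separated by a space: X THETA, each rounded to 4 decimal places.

Answer: -12.2000 -0.4000

Derivation:
Initial: x=1.0000 theta=-0.4000
After 1 (propagate distance d=33): x=-12.2000 theta=-0.4000
Rounded to 4 decimal places: x = -12.2000, theta = -0.4000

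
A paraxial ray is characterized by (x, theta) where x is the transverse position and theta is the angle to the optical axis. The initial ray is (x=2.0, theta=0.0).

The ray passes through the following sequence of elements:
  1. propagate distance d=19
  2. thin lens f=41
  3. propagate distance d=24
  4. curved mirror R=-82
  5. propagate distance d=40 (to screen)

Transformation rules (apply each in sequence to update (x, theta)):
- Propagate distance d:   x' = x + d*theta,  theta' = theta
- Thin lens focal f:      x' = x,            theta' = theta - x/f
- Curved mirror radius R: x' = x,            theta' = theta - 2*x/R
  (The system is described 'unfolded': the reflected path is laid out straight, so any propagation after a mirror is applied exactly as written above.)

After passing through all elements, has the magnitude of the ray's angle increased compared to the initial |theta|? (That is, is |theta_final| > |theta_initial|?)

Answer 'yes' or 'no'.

Answer: yes

Derivation:
Initial: x=2.0000 theta=0.0000
After 1 (propagate distance d=19): x=2.0000 theta=0.0000
After 2 (thin lens f=41): x=2.0000 theta=-2/41 (≈-0.0488)
After 3 (propagate distance d=24): x=34/41 (≈0.8293) theta=-2/41 (≈-0.0488)
After 4 (curved mirror R=-82): x=34/41 (≈0.8293) theta=-48/1681 (≈-0.0286)
After 5 (propagate distance d=40 (to screen)): x=-526/1681 (≈-0.3129) theta=-48/1681 (≈-0.0286)
|theta_initial|=0.0000 |theta_final|=48/1681 (≈0.0286) -> increased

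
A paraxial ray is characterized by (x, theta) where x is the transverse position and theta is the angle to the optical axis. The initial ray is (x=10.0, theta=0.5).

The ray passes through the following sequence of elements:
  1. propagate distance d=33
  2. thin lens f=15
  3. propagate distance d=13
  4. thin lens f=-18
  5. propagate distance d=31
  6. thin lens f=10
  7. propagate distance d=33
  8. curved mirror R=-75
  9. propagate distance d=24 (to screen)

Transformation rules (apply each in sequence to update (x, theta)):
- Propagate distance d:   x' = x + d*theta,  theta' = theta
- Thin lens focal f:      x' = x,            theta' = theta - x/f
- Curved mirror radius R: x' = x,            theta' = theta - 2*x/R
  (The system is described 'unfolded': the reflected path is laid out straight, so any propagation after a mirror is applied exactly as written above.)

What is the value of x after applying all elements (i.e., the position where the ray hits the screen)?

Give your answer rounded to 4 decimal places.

Initial: x=10.0000 theta=0.5000
After 1 (propagate distance d=33): x=26.5000 theta=0.5000
After 2 (thin lens f=15): x=26.5000 theta=-19/15 (≈-1.2667)
After 3 (propagate distance d=13): x=301/30 (≈10.0333) theta=-19/15 (≈-1.2667)
After 4 (thin lens f=-18): x=301/30 (≈10.0333) theta=-383/540 (≈-0.7093)
After 5 (propagate distance d=31): x=-1291/108 (≈-11.9537) theta=-383/540 (≈-0.7093)
After 6 (thin lens f=10): x=-1291/108 (≈-11.9537) theta=35/72 (≈0.4861)
After 7 (propagate distance d=33): x=883/216 (≈4.0880) theta=35/72 (≈0.4861)
After 8 (curved mirror R=-75): x=883/216 (≈4.0880) theta=9641/16200 (≈0.5951)
After 9 (propagate distance d=24 (to screen)): x=99203/5400 (≈18.3709) theta=9641/16200 (≈0.5951)
Rounded to 4 decimal places: x = 18.3709

Answer: 18.3709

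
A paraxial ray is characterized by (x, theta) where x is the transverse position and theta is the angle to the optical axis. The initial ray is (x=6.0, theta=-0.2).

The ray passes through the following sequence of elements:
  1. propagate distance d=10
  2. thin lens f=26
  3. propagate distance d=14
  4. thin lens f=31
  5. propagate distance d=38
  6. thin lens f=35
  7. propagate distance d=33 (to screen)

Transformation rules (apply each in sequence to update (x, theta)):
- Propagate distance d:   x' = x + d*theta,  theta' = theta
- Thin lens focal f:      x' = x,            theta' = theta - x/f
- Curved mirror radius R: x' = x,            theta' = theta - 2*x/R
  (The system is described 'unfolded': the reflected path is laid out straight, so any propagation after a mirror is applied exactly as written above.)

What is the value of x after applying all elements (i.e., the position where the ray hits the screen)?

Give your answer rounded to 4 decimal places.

Answer: -11.4176

Derivation:
Initial: x=6.0000 theta=-0.2000
After 1 (propagate distance d=10): x=4.0000 theta=-0.2000
After 2 (thin lens f=26): x=4.0000 theta=-23/65 (≈-0.3538)
After 3 (propagate distance d=14): x=-62/65 (≈-0.9538) theta=-23/65 (≈-0.3538)
After 4 (thin lens f=31): x=-62/65 (≈-0.9538) theta=-21/65 (≈-0.3231)
After 5 (propagate distance d=38): x=-172/13 (≈-13.2308) theta=-21/65 (≈-0.3231)
After 6 (thin lens f=35): x=-172/13 (≈-13.2308) theta=5/91 (≈0.0549)
After 7 (propagate distance d=33 (to screen)): x=-1039/91 (≈-11.4176) theta=5/91 (≈0.0549)
Rounded to 4 decimal places: x = -11.4176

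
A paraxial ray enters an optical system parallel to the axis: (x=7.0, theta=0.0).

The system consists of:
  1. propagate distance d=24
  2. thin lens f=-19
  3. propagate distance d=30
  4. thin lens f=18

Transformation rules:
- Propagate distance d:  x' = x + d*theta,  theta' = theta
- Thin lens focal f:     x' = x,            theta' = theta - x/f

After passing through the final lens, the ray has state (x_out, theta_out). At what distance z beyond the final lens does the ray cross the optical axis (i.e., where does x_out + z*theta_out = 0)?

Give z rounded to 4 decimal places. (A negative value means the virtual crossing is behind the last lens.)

Initial: x=7.0000 theta=0.0000
After 1 (propagate distance d=24): x=7.0000 theta=0.0000
After 2 (thin lens f=-19): x=7.0000 theta=7/19 (≈0.3684)
After 3 (propagate distance d=30): x=343/19 (≈18.0526) theta=7/19 (≈0.3684)
After 4 (thin lens f=18): x=343/19 (≈18.0526) theta=-217/342 (≈-0.6345)
z_focus = -x_out/theta_out = -(343/19)/(-217/342) = 882/31 ≈ 28.4516
Rounded to 4 decimal places: z = 28.4516

Answer: 28.4516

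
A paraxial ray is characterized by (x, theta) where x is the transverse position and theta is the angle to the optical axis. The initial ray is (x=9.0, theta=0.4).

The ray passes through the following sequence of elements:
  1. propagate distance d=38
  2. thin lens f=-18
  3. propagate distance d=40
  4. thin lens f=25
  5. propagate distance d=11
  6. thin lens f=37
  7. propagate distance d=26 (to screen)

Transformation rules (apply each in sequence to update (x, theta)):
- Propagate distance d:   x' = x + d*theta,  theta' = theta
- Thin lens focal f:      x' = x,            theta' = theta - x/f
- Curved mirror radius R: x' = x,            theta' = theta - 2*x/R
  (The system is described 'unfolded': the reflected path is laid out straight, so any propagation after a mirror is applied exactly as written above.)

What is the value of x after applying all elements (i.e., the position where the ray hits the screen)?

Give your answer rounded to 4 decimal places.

Answer: -31.0305

Derivation:
Initial: x=9.0000 theta=0.4000
After 1 (propagate distance d=38): x=24.2000 theta=0.4000
After 2 (thin lens f=-18): x=24.2000 theta=157/90 (≈1.7444)
After 3 (propagate distance d=40): x=4229/45 (≈93.9778) theta=157/90 (≈1.7444)
After 4 (thin lens f=25): x=4229/45 (≈93.9778) theta=-1511/750 (≈-2.0147)
After 5 (propagate distance d=11): x=161587/2250 (≈71.8164) theta=-1511/750 (≈-2.0147)
After 6 (thin lens f=37): x=161587/2250 (≈71.8164) theta=-164654/41625 (≈-3.9557)
After 7 (propagate distance d=26 (to screen)): x=-2583289/83250 (≈-31.0305) theta=-164654/41625 (≈-3.9557)
Rounded to 4 decimal places: x = -31.0305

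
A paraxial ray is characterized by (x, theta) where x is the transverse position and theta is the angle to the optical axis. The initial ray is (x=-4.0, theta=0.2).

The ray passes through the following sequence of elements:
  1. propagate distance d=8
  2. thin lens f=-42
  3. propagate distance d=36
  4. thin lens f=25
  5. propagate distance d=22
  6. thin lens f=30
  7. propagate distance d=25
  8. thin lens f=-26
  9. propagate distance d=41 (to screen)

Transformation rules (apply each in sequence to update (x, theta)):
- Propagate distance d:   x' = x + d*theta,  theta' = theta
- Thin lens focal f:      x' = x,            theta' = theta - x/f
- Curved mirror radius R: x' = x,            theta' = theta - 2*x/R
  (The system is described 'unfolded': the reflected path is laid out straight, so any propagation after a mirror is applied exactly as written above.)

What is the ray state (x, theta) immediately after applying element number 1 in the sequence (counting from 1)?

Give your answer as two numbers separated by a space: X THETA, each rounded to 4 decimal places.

Answer: -2.4000 0.2000

Derivation:
Initial: x=-4.0000 theta=0.2000
After 1 (propagate distance d=8): x=-2.4000 theta=0.2000
Rounded to 4 decimal places: x = -2.4000, theta = 0.2000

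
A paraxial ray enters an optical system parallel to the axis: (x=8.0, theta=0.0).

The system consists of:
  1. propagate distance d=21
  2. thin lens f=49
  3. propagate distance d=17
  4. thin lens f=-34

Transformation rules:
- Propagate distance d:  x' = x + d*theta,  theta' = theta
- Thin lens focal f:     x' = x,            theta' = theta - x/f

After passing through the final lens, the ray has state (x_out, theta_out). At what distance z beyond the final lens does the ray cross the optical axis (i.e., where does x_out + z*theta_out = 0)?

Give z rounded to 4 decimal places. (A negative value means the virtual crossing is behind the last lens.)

Answer: 544.0000

Derivation:
Initial: x=8.0000 theta=0.0000
After 1 (propagate distance d=21): x=8.0000 theta=0.0000
After 2 (thin lens f=49): x=8.0000 theta=-8/49 (≈-0.1633)
After 3 (propagate distance d=17): x=256/49 (≈5.2245) theta=-8/49 (≈-0.1633)
After 4 (thin lens f=-34): x=256/49 (≈5.2245) theta=-8/833 (≈-0.0096)
z_focus = -x_out/theta_out = -(256/49)/(-8/833) = 544.0000
Rounded to 4 decimal places: z = 544.0000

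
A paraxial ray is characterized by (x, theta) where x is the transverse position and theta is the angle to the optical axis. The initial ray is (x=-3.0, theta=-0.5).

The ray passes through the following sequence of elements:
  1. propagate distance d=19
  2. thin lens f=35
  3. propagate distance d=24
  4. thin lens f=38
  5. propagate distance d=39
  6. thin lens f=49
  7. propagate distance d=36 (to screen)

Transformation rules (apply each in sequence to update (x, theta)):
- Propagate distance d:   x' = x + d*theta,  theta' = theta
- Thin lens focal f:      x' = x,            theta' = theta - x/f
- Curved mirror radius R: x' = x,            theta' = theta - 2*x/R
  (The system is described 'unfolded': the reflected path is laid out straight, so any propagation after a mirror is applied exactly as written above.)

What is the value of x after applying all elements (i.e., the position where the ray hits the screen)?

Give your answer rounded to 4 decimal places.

Answer: 8.5804

Derivation:
Initial: x=-3.0000 theta=-0.5000
After 1 (propagate distance d=19): x=-12.5000 theta=-0.5000
After 2 (thin lens f=35): x=-12.5000 theta=-1/7 (≈-0.1429)
After 3 (propagate distance d=24): x=-223/14 (≈-15.9286) theta=-1/7 (≈-0.1429)
After 4 (thin lens f=38): x=-223/14 (≈-15.9286) theta=21/76 (≈0.2763)
After 5 (propagate distance d=39): x=-2741/532 (≈-5.1523) theta=21/76 (≈0.2763)
After 6 (thin lens f=49): x=-2741/532 (≈-5.1523) theta=2486/6517 (≈0.3815)
After 7 (propagate distance d=36 (to screen)): x=223675/26068 (≈8.5804) theta=2486/6517 (≈0.3815)
Rounded to 4 decimal places: x = 8.5804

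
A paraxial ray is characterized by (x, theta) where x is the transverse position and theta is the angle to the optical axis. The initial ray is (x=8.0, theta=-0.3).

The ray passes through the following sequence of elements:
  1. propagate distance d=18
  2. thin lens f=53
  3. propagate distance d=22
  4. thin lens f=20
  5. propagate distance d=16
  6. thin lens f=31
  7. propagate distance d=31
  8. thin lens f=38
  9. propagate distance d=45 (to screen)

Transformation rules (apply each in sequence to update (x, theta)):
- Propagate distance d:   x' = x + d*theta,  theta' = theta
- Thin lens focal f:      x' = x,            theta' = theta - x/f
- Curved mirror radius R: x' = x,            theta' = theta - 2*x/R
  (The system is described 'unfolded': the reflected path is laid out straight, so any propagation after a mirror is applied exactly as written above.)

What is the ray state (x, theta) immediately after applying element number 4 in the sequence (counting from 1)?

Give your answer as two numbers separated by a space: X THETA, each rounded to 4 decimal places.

Initial: x=8.0000 theta=-0.3000
After 1 (propagate distance d=18): x=2.6000 theta=-0.3000
After 2 (thin lens f=53): x=2.6000 theta=-37/106 (≈-0.3491)
After 3 (propagate distance d=22): x=-1346/265 (≈-5.0792) theta=-37/106 (≈-0.3491)
After 4 (thin lens f=20): x=-1346/265 (≈-5.0792) theta=-126/1325 (≈-0.0951)
Rounded to 4 decimal places: x = -5.0792, theta = -0.0951

Answer: -5.0792 -0.0951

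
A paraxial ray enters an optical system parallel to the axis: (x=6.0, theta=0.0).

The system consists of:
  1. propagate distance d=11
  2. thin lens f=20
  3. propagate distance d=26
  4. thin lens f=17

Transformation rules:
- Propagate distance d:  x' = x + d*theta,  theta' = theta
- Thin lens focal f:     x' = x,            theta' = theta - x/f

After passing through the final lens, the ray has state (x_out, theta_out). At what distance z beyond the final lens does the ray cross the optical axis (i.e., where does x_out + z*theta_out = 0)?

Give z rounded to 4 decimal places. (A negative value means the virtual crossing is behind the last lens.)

Answer: -9.2727

Derivation:
Initial: x=6.0000 theta=0.0000
After 1 (propagate distance d=11): x=6.0000 theta=0.0000
After 2 (thin lens f=20): x=6.0000 theta=-0.3000
After 3 (propagate distance d=26): x=-1.8000 theta=-0.3000
After 4 (thin lens f=17): x=-1.8000 theta=-33/170 (≈-0.1941)
z_focus = -x_out/theta_out = -(-1.8000)/(-33/170) = -102/11 ≈ -9.2727
Rounded to 4 decimal places: z = -9.2727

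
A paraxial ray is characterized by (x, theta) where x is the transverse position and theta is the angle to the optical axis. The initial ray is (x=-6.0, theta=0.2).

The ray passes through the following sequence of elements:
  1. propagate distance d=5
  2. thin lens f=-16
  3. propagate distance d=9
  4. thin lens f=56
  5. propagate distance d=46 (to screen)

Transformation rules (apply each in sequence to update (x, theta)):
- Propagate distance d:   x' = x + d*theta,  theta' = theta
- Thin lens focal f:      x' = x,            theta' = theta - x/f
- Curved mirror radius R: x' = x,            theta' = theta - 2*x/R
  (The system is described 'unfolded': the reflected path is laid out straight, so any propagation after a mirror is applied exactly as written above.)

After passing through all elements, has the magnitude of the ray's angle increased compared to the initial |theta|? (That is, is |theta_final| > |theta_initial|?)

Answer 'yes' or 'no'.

Initial: x=-6.0000 theta=0.2000
After 1 (propagate distance d=5): x=-5.0000 theta=0.2000
After 2 (thin lens f=-16): x=-5.0000 theta=-0.1125
After 3 (propagate distance d=9): x=-6.0125 theta=-0.1125
After 4 (thin lens f=56): x=-6.0125 theta=-23/4480 (≈-0.0051)
After 5 (propagate distance d=46 (to screen)): x=-13997/2240 (≈-6.2487) theta=-23/4480 (≈-0.0051)
|theta_initial|=0.2000 |theta_final|=23/4480 (≈0.0051) -> not increased

Answer: no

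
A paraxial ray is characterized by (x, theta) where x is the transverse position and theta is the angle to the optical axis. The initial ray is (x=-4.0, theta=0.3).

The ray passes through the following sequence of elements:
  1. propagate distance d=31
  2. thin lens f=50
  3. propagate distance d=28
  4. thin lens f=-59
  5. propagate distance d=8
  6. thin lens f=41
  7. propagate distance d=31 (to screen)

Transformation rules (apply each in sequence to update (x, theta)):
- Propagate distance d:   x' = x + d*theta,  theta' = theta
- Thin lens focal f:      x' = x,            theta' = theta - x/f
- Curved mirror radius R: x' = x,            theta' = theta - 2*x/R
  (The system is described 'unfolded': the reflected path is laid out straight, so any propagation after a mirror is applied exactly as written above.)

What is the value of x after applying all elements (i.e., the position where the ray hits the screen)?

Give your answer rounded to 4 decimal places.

Initial: x=-4.0000 theta=0.3000
After 1 (propagate distance d=31): x=5.3000 theta=0.3000
After 2 (thin lens f=50): x=5.3000 theta=0.1940
After 3 (propagate distance d=28): x=10.7320 theta=0.1940
After 4 (thin lens f=-59): x=10.7320 theta=11089/29500 (≈0.3759)
After 5 (propagate distance d=8): x=202653/14750 (≈13.7392) theta=11089/29500 (≈0.3759)
After 6 (thin lens f=41): x=202653/14750 (≈13.7392) theta=49343/1209500 (≈0.0408)
After 7 (propagate distance d=31 (to screen)): x=18147179/1209500 (≈15.0039) theta=49343/1209500 (≈0.0408)
Rounded to 4 decimal places: x = 15.0039

Answer: 15.0039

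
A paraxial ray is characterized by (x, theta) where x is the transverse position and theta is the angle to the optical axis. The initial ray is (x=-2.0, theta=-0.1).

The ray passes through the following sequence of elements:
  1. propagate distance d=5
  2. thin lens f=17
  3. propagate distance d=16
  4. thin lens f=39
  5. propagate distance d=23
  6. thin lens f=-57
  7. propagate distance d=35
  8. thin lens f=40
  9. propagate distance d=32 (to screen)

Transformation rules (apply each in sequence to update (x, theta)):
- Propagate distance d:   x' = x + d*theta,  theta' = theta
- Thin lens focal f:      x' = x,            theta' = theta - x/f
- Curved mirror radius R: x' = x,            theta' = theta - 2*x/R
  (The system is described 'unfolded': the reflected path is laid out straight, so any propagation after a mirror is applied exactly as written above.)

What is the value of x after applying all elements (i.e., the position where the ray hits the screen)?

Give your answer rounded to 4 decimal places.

Initial: x=-2.0000 theta=-0.1000
After 1 (propagate distance d=5): x=-2.5000 theta=-0.1000
After 2 (thin lens f=17): x=-2.5000 theta=4/85 (≈0.0471)
After 3 (propagate distance d=16): x=-297/170 (≈-1.7471) theta=4/85 (≈0.0471)
After 4 (thin lens f=39): x=-297/170 (≈-1.7471) theta=203/2210 (≈0.0919)
After 5 (propagate distance d=23): x=404/1105 (≈0.3656) theta=203/2210 (≈0.0919)
After 6 (thin lens f=-57): x=404/1105 (≈0.3656) theta=12379/125970 (≈0.0983)
After 7 (propagate distance d=35): x=479321/125970 (≈3.8050) theta=12379/125970 (≈0.0983)
After 8 (thin lens f=40): x=479321/125970 (≈3.8050) theta=15839/5038800 (≈0.0031)
After 9 (propagate distance d=32 (to screen)): x=819987/209950 (≈3.9056) theta=15839/5038800 (≈0.0031)
Rounded to 4 decimal places: x = 3.9056

Answer: 3.9056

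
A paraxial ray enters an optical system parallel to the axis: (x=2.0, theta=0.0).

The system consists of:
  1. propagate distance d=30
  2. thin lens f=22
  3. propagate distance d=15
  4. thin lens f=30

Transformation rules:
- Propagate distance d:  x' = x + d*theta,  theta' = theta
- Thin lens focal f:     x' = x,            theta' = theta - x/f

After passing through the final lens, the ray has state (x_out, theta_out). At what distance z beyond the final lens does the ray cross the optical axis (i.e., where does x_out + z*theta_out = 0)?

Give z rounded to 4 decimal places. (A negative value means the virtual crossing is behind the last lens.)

Initial: x=2.0000 theta=0.0000
After 1 (propagate distance d=30): x=2.0000 theta=0.0000
After 2 (thin lens f=22): x=2.0000 theta=-1/11 (≈-0.0909)
After 3 (propagate distance d=15): x=7/11 (≈0.6364) theta=-1/11 (≈-0.0909)
After 4 (thin lens f=30): x=7/11 (≈0.6364) theta=-37/330 (≈-0.1121)
z_focus = -x_out/theta_out = -(7/11)/(-37/330) = 210/37 ≈ 5.6757
Rounded to 4 decimal places: z = 5.6757

Answer: 5.6757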